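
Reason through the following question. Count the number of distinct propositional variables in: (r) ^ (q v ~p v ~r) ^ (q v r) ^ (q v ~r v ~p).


Identify each variable that appears in the formula.
Variables found: p, q, r
Count = 3

3


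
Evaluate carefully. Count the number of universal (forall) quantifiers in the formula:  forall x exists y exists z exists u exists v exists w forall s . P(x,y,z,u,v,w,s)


Quantifier prefix: forall x exists y exists z exists u exists v exists w forall s
Mark each quantifier type:
  U E E E E E U
Universal count = 2, Existential count = 5
Asked for universal (forall) quantifiers: 2

2


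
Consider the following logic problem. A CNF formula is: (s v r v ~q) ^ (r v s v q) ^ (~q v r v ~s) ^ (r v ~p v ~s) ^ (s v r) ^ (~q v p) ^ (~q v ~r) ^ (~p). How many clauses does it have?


A CNF formula is a conjunction of clauses.
Clauses are separated by ^.
Counting the conjuncts: 8 clauses.

8


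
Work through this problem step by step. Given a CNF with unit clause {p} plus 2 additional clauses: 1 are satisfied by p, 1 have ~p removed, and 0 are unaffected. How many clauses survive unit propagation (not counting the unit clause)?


Satisfied (removed): 1
Shortened (remain): 1
Unchanged (remain): 0
Remaining = 1 + 0 = 1

1


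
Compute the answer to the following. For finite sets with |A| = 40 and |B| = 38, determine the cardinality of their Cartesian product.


The Cartesian product A x B contains all ordered pairs (a, b).
|A x B| = |A| * |B| = 40 * 38 = 1520

1520


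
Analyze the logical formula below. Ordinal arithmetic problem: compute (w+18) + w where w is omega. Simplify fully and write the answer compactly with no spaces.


Compute (w+18) + w.
Ordinal + is associative but NOT commutative; for finite n>0, n + w = w but w + n stays w+n.
(w+18) + w = w + (18+w) = w + w = w*2 (the finite tail 18 is absorbed by the right w).
Result = w*2

w*2


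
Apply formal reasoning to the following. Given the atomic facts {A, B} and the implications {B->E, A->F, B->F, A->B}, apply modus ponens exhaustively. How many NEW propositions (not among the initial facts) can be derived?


Initial facts: {A, B}
Apply modus ponens to closure:
  B and B->E  =>  E
  A and A->F  =>  F
Final known: {A, B, E, F}
New propositions: {E, F}
Count = 2

2


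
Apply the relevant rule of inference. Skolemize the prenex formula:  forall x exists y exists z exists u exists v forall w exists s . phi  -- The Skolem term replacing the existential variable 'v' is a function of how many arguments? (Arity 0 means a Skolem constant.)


Quantifier prefix: forall x exists y exists z exists u exists v forall w exists s
'v' is existentially quantified at position 5.
Universal variables preceding it: x
Skolem function arity = 1

1


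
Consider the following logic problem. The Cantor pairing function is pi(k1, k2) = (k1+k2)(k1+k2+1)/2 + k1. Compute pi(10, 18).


k1 + k2 = 28
(k1+k2)(k1+k2+1)/2 = 28 * 29 / 2 = 406
pi = 406 + 10 = 416

416


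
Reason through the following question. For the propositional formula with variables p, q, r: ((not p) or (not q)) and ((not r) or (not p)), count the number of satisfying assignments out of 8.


Evaluate all 8 assignments for p, q, r:
p=0, q=0, r=0: 1
p=0, q=0, r=1: 1
p=0, q=1, r=0: 1
p=0, q=1, r=1: 1
p=1, q=0, r=0: 1
p=1, q=0, r=1: 0
p=1, q=1, r=0: 0
p=1, q=1, r=1: 0
Satisfying count = 5

5


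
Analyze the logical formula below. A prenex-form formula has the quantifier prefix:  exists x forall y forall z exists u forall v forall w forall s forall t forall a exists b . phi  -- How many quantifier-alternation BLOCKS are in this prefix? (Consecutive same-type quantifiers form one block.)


Quantifier-type sequence: E A A E A A A A A E  (A=forall, E=exists)
Group into maximal same-type runs:
  Ex1 | Ax2 | Ex1 | Ax5 | Ex1
Number of blocks = 5

5


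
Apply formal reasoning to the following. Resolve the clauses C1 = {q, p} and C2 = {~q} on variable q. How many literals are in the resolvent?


Remove q from C1 and ~q from C2.
C1 remainder: {p}
C2 remainder: {}
Union (resolvent): {p}
Resolvent has 1 literal(s).

1


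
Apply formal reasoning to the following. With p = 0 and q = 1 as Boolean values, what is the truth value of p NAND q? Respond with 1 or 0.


p = 0, q = 1
Operation: p NAND q
Evaluate: 0 NAND 1 = 1

1


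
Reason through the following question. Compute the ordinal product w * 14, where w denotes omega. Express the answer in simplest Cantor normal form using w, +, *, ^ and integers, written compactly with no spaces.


Compute w * 14.
Ordinal * is associative and left-distributive over +, but NOT commutative; for finite n>1, n*w = w but w*n stays w*n.
w * 14 means 14 copies of w concatenated: w*14.
Result = w*14

w*14


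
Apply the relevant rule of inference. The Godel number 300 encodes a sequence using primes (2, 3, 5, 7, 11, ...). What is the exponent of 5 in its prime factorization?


Factorize 300 by dividing by 5 repeatedly.
Division steps: 5 divides 300 exactly 2 time(s).
Exponent of 5 = 2

2


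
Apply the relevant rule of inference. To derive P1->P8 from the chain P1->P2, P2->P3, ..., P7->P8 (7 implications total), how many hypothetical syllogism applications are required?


With 7 implications in a chain connecting 8 propositions:
P1->P2, P2->P3, ..., P7->P8
Steps needed = (number of implications) - 1 = 7 - 1 = 6

6


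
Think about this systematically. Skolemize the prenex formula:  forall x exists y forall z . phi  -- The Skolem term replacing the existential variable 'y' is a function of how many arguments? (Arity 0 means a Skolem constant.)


Quantifier prefix: forall x exists y forall z
'y' is existentially quantified at position 2.
Universal variables preceding it: x
Skolem function arity = 1

1


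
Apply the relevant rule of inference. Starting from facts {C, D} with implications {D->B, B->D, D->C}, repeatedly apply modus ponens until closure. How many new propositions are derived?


Initial facts: {C, D}
Apply modus ponens to closure:
  D and D->B  =>  B
Final known: {B, C, D}
New propositions: {B}
Count = 1

1


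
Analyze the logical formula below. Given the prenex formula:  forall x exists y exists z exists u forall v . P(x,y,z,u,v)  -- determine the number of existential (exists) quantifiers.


Quantifier prefix: forall x exists y exists z exists u forall v
Mark each quantifier type:
  U E E E U
Universal count = 2, Existential count = 3
Asked for existential (exists) quantifiers: 3

3


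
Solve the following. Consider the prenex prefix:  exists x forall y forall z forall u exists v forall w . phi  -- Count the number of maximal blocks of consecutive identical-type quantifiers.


Quantifier-type sequence: E A A A E A  (A=forall, E=exists)
Group into maximal same-type runs:
  Ex1 | Ax3 | Ex1 | Ax1
Number of blocks = 4

4


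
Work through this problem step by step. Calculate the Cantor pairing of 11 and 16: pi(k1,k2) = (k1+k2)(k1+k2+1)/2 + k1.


k1 + k2 = 27
(k1+k2)(k1+k2+1)/2 = 27 * 28 / 2 = 378
pi = 378 + 11 = 389

389


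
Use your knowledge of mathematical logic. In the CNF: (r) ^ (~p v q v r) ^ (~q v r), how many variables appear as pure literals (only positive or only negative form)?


Check each variable for pure literal status:
p: pure negative
q: mixed (not pure)
r: pure positive
Pure literal count = 2

2


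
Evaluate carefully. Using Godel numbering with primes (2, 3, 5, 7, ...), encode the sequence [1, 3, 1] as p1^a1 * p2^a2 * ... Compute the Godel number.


Encode each element as an exponent of the corresponding prime:
  2^1 = 2
  3^3 = 27
  5^1 = 5
Product = 2 * 27 * 5 = 270

270


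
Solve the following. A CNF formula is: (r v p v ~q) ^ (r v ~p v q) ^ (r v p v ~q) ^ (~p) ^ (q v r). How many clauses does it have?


A CNF formula is a conjunction of clauses.
Clauses are separated by ^.
Counting the conjuncts: 5 clauses.

5


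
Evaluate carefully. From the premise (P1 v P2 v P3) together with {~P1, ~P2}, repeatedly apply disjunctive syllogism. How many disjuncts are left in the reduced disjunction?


Original disjuncts (3): P1, P2, P3
Negated (eliminate): ~P1, ~P2
Remaining disjuncts: P3
Count = 3 - 2 = 1

1


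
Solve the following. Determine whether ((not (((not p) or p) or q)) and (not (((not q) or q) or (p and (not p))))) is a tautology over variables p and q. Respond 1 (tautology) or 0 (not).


Check all 4 assignments:
p=0, q=0: 0
p=0, q=1: 0
p=1, q=0: 0
p=1, q=1: 0
Satisfying count = 0/4.
Tautology iff count = 4: no.

0


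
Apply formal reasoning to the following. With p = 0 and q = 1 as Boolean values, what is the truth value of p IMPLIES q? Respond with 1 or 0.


p = 0, q = 1
Operation: p IMPLIES q
Evaluate: 0 IMPLIES 1 = 1

1


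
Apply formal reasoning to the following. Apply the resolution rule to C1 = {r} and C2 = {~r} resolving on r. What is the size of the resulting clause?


Remove r from C1 and ~r from C2.
C1 remainder: {}
C2 remainder: {}
Union (resolvent): {} (empty clause)
Resolvent has 0 literal(s).

0


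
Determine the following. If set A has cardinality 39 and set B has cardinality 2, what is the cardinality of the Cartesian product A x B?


The Cartesian product A x B contains all ordered pairs (a, b).
|A x B| = |A| * |B| = 39 * 2 = 78

78


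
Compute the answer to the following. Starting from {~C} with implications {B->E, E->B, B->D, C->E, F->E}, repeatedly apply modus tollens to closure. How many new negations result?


Initial negated facts: {~C}
Apply modus tollens to closure:
  (no implication fires)
Final negated: {~C}
New negations: {(none)}
Count = 0

0


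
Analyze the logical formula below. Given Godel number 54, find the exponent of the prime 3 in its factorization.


Factorize 54 by dividing by 3 repeatedly.
Division steps: 3 divides 54 exactly 3 time(s).
Exponent of 3 = 3

3


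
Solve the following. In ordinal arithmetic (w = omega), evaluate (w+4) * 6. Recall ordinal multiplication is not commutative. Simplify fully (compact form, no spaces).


Compute (w+4) * 6.
Ordinal * is associative and left-distributive over +, but NOT commutative; for finite n>1, n*w = w but w*n stays w*n.
(w+4) * 6 = (w+4) repeated 6 times. Each intermediate +4 is absorbed by the following w; only the last survives: w*6+4.
Result = w*6+4

w*6+4


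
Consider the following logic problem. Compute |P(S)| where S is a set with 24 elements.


The power set of a set with n elements has 2^n elements.
|P(S)| = 2^24 = 16777216

16777216


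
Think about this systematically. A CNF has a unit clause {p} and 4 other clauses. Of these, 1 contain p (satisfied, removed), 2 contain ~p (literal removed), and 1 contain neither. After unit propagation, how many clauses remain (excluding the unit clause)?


Satisfied (removed): 1
Shortened (remain): 2
Unchanged (remain): 1
Remaining = 2 + 1 = 3

3


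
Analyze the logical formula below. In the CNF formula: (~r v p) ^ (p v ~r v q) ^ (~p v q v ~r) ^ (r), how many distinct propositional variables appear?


Identify each variable that appears in the formula.
Variables found: p, q, r
Count = 3

3


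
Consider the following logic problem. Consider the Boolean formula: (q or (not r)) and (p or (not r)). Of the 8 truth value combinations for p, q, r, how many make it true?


Evaluate all 8 assignments for p, q, r:
p=0, q=0, r=0: 1
p=0, q=0, r=1: 0
p=0, q=1, r=0: 1
p=0, q=1, r=1: 0
p=1, q=0, r=0: 1
p=1, q=0, r=1: 0
p=1, q=1, r=0: 1
p=1, q=1, r=1: 1
Satisfying count = 5

5


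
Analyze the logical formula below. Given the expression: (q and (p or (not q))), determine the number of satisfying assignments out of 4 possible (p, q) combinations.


Check all 4 assignments:
p=0, q=0: 0
p=0, q=1: 0
p=1, q=0: 0
p=1, q=1: 1
Count of True = 1

1


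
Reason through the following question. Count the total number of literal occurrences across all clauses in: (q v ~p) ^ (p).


Counting literals in each clause:
Clause 1: 2 literal(s)
Clause 2: 1 literal(s)
Total = 3

3


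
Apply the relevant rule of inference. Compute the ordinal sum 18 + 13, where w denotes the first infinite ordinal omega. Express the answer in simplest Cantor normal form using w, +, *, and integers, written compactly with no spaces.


Compute 18 + 13.
Ordinal + is associative but NOT commutative; for finite n>0, n + w = w but w + n stays w+n.
Both operands finite; ordinal + agrees with natural +: 18 + 13 = 31.
Result = 31

31


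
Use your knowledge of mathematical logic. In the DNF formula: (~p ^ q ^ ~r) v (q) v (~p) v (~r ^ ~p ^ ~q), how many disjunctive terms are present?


A DNF formula is a disjunction of terms (conjunctions).
Terms are separated by v.
Counting the disjuncts: 4 terms.

4


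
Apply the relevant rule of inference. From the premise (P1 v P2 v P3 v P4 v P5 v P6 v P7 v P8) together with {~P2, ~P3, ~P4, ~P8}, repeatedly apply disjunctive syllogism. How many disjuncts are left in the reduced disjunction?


Original disjuncts (8): P1, P2, P3, P4, P5, P6, P7, P8
Negated (eliminate): ~P2, ~P3, ~P4, ~P8
Remaining disjuncts: P1, P5, P6, P7
Count = 8 - 4 = 4

4


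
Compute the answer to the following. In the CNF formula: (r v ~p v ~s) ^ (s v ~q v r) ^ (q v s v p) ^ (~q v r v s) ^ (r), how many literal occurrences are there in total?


Counting literals in each clause:
Clause 1: 3 literal(s)
Clause 2: 3 literal(s)
Clause 3: 3 literal(s)
Clause 4: 3 literal(s)
Clause 5: 1 literal(s)
Total = 13

13


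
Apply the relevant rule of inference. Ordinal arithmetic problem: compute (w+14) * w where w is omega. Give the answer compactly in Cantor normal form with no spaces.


Compute (w+14) * w.
Ordinal * is associative and left-distributive over +, but NOT commutative; for finite n>1, n*w = w but w*n stays w*n.
(w+14) * w = sup{(w+14)*k : k<w} = sup{w*k+14} = w^2 (the +14 tail is absorbed in the limit).
Result = w^2

w^2


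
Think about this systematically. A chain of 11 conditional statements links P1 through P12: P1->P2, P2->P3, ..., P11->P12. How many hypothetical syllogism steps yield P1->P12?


With 11 implications in a chain connecting 12 propositions:
P1->P2, P2->P3, ..., P11->P12
Steps needed = (number of implications) - 1 = 11 - 1 = 10

10


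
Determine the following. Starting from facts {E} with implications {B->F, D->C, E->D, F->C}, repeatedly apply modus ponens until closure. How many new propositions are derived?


Initial facts: {E}
Apply modus ponens to closure:
  E and E->D  =>  D
  D and D->C  =>  C
Final known: {C, D, E}
New propositions: {C, D}
Count = 2

2


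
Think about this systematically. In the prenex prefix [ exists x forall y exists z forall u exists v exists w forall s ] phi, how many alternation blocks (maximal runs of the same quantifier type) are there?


Quantifier-type sequence: E A E A E E A  (A=forall, E=exists)
Group into maximal same-type runs:
  Ex1 | Ax1 | Ex1 | Ax1 | Ex2 | Ax1
Number of blocks = 6

6


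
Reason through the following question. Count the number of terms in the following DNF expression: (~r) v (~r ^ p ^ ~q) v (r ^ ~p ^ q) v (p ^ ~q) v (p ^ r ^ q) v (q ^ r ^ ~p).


A DNF formula is a disjunction of terms (conjunctions).
Terms are separated by v.
Counting the disjuncts: 6 terms.

6


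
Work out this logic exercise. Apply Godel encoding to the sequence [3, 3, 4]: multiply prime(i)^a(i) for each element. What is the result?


Encode each element as an exponent of the corresponding prime:
  2^3 = 8
  3^3 = 27
  5^4 = 625
Product = 8 * 27 * 625 = 135000

135000


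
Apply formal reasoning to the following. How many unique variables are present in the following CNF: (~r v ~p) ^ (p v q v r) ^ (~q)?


Identify each variable that appears in the formula.
Variables found: p, q, r
Count = 3

3


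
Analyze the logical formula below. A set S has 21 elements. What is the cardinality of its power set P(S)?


The power set of a set with n elements has 2^n elements.
|P(S)| = 2^21 = 2097152

2097152


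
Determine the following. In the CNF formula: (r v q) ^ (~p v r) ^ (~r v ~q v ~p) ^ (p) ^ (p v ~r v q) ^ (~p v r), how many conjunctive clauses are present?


A CNF formula is a conjunction of clauses.
Clauses are separated by ^.
Counting the conjuncts: 6 clauses.

6


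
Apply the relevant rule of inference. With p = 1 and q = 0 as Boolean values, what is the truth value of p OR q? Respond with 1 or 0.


p = 1, q = 0
Operation: p OR q
Evaluate: 1 OR 0 = 1

1


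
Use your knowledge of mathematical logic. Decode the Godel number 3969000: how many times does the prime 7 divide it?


Factorize 3969000 by dividing by 7 repeatedly.
Division steps: 7 divides 3969000 exactly 2 time(s).
Exponent of 7 = 2

2


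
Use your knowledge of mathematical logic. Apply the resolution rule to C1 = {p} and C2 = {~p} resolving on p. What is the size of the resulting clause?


Remove p from C1 and ~p from C2.
C1 remainder: {}
C2 remainder: {}
Union (resolvent): {} (empty clause)
Resolvent has 0 literal(s).

0


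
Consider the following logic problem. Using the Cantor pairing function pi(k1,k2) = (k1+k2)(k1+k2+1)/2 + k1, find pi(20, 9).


k1 + k2 = 29
(k1+k2)(k1+k2+1)/2 = 29 * 30 / 2 = 435
pi = 435 + 20 = 455

455


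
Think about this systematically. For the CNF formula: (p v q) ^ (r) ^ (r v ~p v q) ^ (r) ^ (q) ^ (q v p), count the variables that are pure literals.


Check each variable for pure literal status:
p: mixed (not pure)
q: pure positive
r: pure positive
Pure literal count = 2

2


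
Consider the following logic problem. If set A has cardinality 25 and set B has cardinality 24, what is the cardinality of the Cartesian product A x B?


The Cartesian product A x B contains all ordered pairs (a, b).
|A x B| = |A| * |B| = 25 * 24 = 600

600


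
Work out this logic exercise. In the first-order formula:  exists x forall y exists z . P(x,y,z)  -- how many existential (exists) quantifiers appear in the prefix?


Quantifier prefix: exists x forall y exists z
Mark each quantifier type:
  E U E
Universal count = 1, Existential count = 2
Asked for existential (exists) quantifiers: 2

2


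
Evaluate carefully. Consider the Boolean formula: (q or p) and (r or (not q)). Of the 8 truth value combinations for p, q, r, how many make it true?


Evaluate all 8 assignments for p, q, r:
p=0, q=0, r=0: 0
p=0, q=0, r=1: 0
p=0, q=1, r=0: 0
p=0, q=1, r=1: 1
p=1, q=0, r=0: 1
p=1, q=0, r=1: 1
p=1, q=1, r=0: 0
p=1, q=1, r=1: 1
Satisfying count = 4

4


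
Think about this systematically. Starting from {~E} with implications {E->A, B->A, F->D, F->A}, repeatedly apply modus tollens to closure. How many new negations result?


Initial negated facts: {~E}
Apply modus tollens to closure:
  (no implication fires)
Final negated: {~E}
New negations: {(none)}
Count = 0

0


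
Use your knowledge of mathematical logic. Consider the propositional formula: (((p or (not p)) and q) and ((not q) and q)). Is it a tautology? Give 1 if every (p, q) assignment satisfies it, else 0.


Check all 4 assignments:
p=0, q=0: 0
p=0, q=1: 0
p=1, q=0: 0
p=1, q=1: 0
Satisfying count = 0/4.
Tautology iff count = 4: no.

0


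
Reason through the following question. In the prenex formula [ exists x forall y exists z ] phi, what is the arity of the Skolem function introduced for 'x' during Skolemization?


Quantifier prefix: exists x forall y exists z
'x' is existentially quantified at position 1.
No universal quantifiers precede it.
Skolem function arity = 0 (a Skolem constant)

0


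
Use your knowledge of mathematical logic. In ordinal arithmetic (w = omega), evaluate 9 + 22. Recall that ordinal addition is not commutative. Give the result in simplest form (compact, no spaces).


Compute 9 + 22.
Ordinal + is associative but NOT commutative; for finite n>0, n + w = w but w + n stays w+n.
Both operands finite; ordinal + agrees with natural +: 9 + 22 = 31.
Result = 31

31


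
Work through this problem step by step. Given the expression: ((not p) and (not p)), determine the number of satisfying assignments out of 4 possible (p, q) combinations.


Check all 4 assignments:
p=0, q=0: 1
p=0, q=1: 1
p=1, q=0: 0
p=1, q=1: 0
Count of True = 2

2


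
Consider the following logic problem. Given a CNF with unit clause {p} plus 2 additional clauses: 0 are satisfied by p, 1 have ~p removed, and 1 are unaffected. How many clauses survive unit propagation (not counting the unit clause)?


Satisfied (removed): 0
Shortened (remain): 1
Unchanged (remain): 1
Remaining = 1 + 1 = 2

2


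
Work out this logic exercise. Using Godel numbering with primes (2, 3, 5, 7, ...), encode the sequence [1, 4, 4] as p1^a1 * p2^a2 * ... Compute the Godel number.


Encode each element as an exponent of the corresponding prime:
  2^1 = 2
  3^4 = 81
  5^4 = 625
Product = 2 * 81 * 625 = 101250

101250


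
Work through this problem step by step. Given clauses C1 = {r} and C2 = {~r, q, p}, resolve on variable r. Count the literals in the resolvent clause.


Remove r from C1 and ~r from C2.
C1 remainder: {}
C2 remainder: {q, p}
Union (resolvent): {p, q}
Resolvent has 2 literal(s).

2


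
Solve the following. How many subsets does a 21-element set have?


The power set of a set with n elements has 2^n elements.
|P(S)| = 2^21 = 2097152

2097152


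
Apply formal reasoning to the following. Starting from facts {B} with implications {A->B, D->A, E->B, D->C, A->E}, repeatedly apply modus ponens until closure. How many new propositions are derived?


Initial facts: {B}
Apply modus ponens to closure:
  (no implication fires)
Final known: {B}
New propositions: {(none)}
Count = 0

0


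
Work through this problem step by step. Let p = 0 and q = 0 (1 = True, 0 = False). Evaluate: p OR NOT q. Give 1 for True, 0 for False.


p = 0, q = 0
Operation: p OR NOT q
Evaluate: 0 OR NOT 0 = 1

1


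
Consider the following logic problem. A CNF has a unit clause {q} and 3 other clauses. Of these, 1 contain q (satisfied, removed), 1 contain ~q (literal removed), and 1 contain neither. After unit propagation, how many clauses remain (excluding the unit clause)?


Satisfied (removed): 1
Shortened (remain): 1
Unchanged (remain): 1
Remaining = 1 + 1 = 2

2


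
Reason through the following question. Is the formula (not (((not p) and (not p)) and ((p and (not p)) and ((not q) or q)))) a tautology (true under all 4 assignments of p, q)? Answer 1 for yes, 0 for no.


Check all 4 assignments:
p=0, q=0: 1
p=0, q=1: 1
p=1, q=0: 1
p=1, q=1: 1
Satisfying count = 4/4.
Tautology iff count = 4: yes.

1


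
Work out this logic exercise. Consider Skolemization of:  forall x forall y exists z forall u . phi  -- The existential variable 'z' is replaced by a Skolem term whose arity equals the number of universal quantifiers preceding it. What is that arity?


Quantifier prefix: forall x forall y exists z forall u
'z' is existentially quantified at position 3.
Universal variables preceding it: x, y
Skolem function arity = 2

2


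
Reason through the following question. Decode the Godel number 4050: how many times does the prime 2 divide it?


Factorize 4050 by dividing by 2 repeatedly.
Division steps: 2 divides 4050 exactly 1 time(s).
Exponent of 2 = 1

1


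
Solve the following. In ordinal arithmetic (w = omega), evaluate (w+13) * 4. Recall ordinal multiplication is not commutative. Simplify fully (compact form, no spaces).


Compute (w+13) * 4.
Ordinal * is associative and left-distributive over +, but NOT commutative; for finite n>1, n*w = w but w*n stays w*n.
(w+13) * 4 = (w+13) repeated 4 times. Each intermediate +13 is absorbed by the following w; only the last survives: w*4+13.
Result = w*4+13

w*4+13


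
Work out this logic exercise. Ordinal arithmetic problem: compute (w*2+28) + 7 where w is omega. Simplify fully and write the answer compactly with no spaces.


Compute (w*2+28) + 7.
Ordinal + is associative but NOT commutative; for finite n>0, n + w = w but w + n stays w+n.
By associativity: (w*2+28) + 7 = w*2 + (28+7) = w*2+35.
Result = w*2+35

w*2+35


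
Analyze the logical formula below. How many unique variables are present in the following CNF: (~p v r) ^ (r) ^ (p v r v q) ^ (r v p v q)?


Identify each variable that appears in the formula.
Variables found: p, q, r
Count = 3

3


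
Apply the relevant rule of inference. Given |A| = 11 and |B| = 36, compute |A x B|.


The Cartesian product A x B contains all ordered pairs (a, b).
|A x B| = |A| * |B| = 11 * 36 = 396

396


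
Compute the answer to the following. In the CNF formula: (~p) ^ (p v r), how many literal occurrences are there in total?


Counting literals in each clause:
Clause 1: 1 literal(s)
Clause 2: 2 literal(s)
Total = 3

3


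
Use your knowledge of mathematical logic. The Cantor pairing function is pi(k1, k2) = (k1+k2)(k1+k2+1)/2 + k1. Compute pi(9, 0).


k1 + k2 = 9
(k1+k2)(k1+k2+1)/2 = 9 * 10 / 2 = 45
pi = 45 + 9 = 54

54


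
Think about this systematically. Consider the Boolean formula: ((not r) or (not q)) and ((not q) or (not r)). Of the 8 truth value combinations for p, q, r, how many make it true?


Evaluate all 8 assignments for p, q, r:
p=0, q=0, r=0: 1
p=0, q=0, r=1: 1
p=0, q=1, r=0: 1
p=0, q=1, r=1: 0
p=1, q=0, r=0: 1
p=1, q=0, r=1: 1
p=1, q=1, r=0: 1
p=1, q=1, r=1: 0
Satisfying count = 6

6


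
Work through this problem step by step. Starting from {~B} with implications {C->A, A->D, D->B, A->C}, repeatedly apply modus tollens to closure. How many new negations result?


Initial negated facts: {~B}
Apply modus tollens to closure:
  ~B and D->B  =>  ~D
  ~D and A->D  =>  ~A
  ~A and C->A  =>  ~C
Final negated: {~A, ~B, ~C, ~D}
New negations: {~A, ~C, ~D}
Count = 3

3


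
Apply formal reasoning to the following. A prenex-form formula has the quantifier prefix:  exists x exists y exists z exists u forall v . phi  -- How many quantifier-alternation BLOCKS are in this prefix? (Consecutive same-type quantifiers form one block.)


Quantifier-type sequence: E E E E A  (A=forall, E=exists)
Group into maximal same-type runs:
  Ex4 | Ax1
Number of blocks = 2

2


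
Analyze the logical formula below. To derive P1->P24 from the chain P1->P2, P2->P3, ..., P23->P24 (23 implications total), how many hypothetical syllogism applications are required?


With 23 implications in a chain connecting 24 propositions:
P1->P2, P2->P3, ..., P23->P24
Steps needed = (number of implications) - 1 = 23 - 1 = 22

22


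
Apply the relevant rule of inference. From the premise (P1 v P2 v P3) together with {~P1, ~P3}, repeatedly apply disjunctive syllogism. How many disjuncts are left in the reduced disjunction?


Original disjuncts (3): P1, P2, P3
Negated (eliminate): ~P1, ~P3
Remaining disjuncts: P2
Count = 3 - 2 = 1

1


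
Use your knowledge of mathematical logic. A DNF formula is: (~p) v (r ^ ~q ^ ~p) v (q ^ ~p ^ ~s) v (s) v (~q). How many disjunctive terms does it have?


A DNF formula is a disjunction of terms (conjunctions).
Terms are separated by v.
Counting the disjuncts: 5 terms.

5


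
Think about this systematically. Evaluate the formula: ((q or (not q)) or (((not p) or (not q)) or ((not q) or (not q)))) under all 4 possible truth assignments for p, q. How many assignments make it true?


Check all 4 assignments:
p=0, q=0: 1
p=0, q=1: 1
p=1, q=0: 1
p=1, q=1: 1
Count of True = 4

4


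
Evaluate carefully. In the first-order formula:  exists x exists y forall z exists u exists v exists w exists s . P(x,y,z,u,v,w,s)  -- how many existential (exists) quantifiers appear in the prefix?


Quantifier prefix: exists x exists y forall z exists u exists v exists w exists s
Mark each quantifier type:
  E E U E E E E
Universal count = 1, Existential count = 6
Asked for existential (exists) quantifiers: 6

6


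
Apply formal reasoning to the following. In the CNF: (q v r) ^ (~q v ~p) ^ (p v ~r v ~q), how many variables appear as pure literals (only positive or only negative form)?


Check each variable for pure literal status:
p: mixed (not pure)
q: mixed (not pure)
r: mixed (not pure)
Pure literal count = 0

0


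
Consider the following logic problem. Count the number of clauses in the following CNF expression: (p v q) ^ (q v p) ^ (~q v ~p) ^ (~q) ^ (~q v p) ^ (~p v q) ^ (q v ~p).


A CNF formula is a conjunction of clauses.
Clauses are separated by ^.
Counting the conjuncts: 7 clauses.

7


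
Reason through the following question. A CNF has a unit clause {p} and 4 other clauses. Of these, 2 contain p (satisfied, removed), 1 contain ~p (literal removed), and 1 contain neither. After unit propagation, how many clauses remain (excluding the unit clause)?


Satisfied (removed): 2
Shortened (remain): 1
Unchanged (remain): 1
Remaining = 1 + 1 = 2

2


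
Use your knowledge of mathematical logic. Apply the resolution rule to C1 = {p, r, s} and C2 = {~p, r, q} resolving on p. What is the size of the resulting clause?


Remove p from C1 and ~p from C2.
C1 remainder: {r, s}
C2 remainder: {r, q}
Union (resolvent): {q, r, s}
Resolvent has 3 literal(s).

3


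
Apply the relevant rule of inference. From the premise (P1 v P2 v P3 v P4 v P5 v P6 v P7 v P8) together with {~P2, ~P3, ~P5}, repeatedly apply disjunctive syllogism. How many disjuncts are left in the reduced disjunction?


Original disjuncts (8): P1, P2, P3, P4, P5, P6, P7, P8
Negated (eliminate): ~P2, ~P3, ~P5
Remaining disjuncts: P1, P4, P6, P7, P8
Count = 8 - 3 = 5

5


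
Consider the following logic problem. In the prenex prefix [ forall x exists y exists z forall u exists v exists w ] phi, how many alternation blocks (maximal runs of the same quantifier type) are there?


Quantifier-type sequence: A E E A E E  (A=forall, E=exists)
Group into maximal same-type runs:
  Ax1 | Ex2 | Ax1 | Ex2
Number of blocks = 4

4


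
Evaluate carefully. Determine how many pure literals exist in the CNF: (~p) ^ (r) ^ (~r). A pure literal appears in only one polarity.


Check each variable for pure literal status:
p: pure negative
q: absent (not pure)
r: mixed (not pure)
Pure literal count = 1

1


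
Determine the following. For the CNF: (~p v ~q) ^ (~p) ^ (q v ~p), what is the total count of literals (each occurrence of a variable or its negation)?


Counting literals in each clause:
Clause 1: 2 literal(s)
Clause 2: 1 literal(s)
Clause 3: 2 literal(s)
Total = 5

5


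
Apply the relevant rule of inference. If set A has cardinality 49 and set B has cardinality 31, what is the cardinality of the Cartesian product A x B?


The Cartesian product A x B contains all ordered pairs (a, b).
|A x B| = |A| * |B| = 49 * 31 = 1519

1519


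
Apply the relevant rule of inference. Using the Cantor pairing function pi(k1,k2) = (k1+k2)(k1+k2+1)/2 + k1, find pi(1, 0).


k1 + k2 = 1
(k1+k2)(k1+k2+1)/2 = 1 * 2 / 2 = 1
pi = 1 + 1 = 2

2


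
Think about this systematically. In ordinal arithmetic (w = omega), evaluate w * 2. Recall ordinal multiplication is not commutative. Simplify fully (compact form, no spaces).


Compute w * 2.
Ordinal * is associative and left-distributive over +, but NOT commutative; for finite n>1, n*w = w but w*n stays w*n.
w * 2 means 2 copies of w concatenated: w*2.
Result = w*2

w*2


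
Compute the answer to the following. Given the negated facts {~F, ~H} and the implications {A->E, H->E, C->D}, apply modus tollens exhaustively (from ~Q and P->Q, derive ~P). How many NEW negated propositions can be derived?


Initial negated facts: {~F, ~H}
Apply modus tollens to closure:
  (no implication fires)
Final negated: {~F, ~H}
New negations: {(none)}
Count = 0

0


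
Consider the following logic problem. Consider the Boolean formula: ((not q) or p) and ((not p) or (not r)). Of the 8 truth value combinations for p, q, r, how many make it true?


Evaluate all 8 assignments for p, q, r:
p=0, q=0, r=0: 1
p=0, q=0, r=1: 1
p=0, q=1, r=0: 0
p=0, q=1, r=1: 0
p=1, q=0, r=0: 1
p=1, q=0, r=1: 0
p=1, q=1, r=0: 1
p=1, q=1, r=1: 0
Satisfying count = 4

4


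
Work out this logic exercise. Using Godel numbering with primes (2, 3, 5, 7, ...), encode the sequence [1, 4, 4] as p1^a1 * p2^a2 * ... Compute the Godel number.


Encode each element as an exponent of the corresponding prime:
  2^1 = 2
  3^4 = 81
  5^4 = 625
Product = 2 * 81 * 625 = 101250

101250


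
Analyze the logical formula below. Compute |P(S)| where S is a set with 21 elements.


The power set of a set with n elements has 2^n elements.
|P(S)| = 2^21 = 2097152

2097152


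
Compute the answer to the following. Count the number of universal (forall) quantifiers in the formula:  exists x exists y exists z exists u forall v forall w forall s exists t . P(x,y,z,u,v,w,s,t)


Quantifier prefix: exists x exists y exists z exists u forall v forall w forall s exists t
Mark each quantifier type:
  E E E E U U U E
Universal count = 3, Existential count = 5
Asked for universal (forall) quantifiers: 3

3


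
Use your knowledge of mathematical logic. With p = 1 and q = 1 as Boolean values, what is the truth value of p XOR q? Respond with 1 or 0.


p = 1, q = 1
Operation: p XOR q
Evaluate: 1 XOR 1 = 0

0


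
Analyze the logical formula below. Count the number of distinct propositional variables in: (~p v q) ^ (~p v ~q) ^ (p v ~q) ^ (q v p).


Identify each variable that appears in the formula.
Variables found: p, q
Count = 2

2


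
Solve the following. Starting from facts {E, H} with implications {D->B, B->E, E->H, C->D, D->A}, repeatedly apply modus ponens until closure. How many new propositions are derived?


Initial facts: {E, H}
Apply modus ponens to closure:
  (no implication fires)
Final known: {E, H}
New propositions: {(none)}
Count = 0

0


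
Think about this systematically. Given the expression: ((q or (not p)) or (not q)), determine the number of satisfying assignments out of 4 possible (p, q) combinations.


Check all 4 assignments:
p=0, q=0: 1
p=0, q=1: 1
p=1, q=0: 1
p=1, q=1: 1
Count of True = 4

4


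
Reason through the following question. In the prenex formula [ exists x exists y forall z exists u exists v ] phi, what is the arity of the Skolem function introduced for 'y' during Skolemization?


Quantifier prefix: exists x exists y forall z exists u exists v
'y' is existentially quantified at position 2.
No universal quantifiers precede it.
Skolem function arity = 0 (a Skolem constant)

0


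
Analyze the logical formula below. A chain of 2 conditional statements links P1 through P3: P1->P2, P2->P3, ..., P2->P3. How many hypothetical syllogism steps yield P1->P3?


With 2 implications in a chain connecting 3 propositions:
P1->P2, P2->P3, ..., P2->P3
Steps needed = (number of implications) - 1 = 2 - 1 = 1

1


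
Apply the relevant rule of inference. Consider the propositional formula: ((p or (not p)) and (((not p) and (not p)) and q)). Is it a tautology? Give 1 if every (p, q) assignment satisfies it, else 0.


Check all 4 assignments:
p=0, q=0: 0
p=0, q=1: 1
p=1, q=0: 0
p=1, q=1: 0
Satisfying count = 1/4.
Tautology iff count = 4: no.

0


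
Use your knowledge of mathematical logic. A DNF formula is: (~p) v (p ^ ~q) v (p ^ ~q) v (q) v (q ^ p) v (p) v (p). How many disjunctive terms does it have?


A DNF formula is a disjunction of terms (conjunctions).
Terms are separated by v.
Counting the disjuncts: 7 terms.

7


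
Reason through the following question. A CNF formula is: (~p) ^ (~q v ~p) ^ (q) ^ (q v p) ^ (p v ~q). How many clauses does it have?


A CNF formula is a conjunction of clauses.
Clauses are separated by ^.
Counting the conjuncts: 5 clauses.

5


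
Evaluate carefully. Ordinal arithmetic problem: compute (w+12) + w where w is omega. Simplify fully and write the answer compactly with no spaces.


Compute (w+12) + w.
Ordinal + is associative but NOT commutative; for finite n>0, n + w = w but w + n stays w+n.
(w+12) + w = w + (12+w) = w + w = w*2 (the finite tail 12 is absorbed by the right w).
Result = w*2

w*2


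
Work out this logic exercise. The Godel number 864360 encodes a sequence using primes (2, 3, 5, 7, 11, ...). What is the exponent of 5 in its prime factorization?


Factorize 864360 by dividing by 5 repeatedly.
Division steps: 5 divides 864360 exactly 1 time(s).
Exponent of 5 = 1

1


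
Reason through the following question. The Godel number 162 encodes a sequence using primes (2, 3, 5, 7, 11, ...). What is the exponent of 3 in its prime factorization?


Factorize 162 by dividing by 3 repeatedly.
Division steps: 3 divides 162 exactly 4 time(s).
Exponent of 3 = 4

4


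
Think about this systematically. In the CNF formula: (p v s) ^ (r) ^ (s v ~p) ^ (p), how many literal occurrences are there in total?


Counting literals in each clause:
Clause 1: 2 literal(s)
Clause 2: 1 literal(s)
Clause 3: 2 literal(s)
Clause 4: 1 literal(s)
Total = 6

6


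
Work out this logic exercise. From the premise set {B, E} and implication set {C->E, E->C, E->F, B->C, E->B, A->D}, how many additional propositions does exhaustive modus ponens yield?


Initial facts: {B, E}
Apply modus ponens to closure:
  E and E->C  =>  C
  E and E->F  =>  F
Final known: {B, C, E, F}
New propositions: {C, F}
Count = 2

2


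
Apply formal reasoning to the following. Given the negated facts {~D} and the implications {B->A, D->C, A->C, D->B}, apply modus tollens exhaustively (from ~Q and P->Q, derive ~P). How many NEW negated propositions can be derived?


Initial negated facts: {~D}
Apply modus tollens to closure:
  (no implication fires)
Final negated: {~D}
New negations: {(none)}
Count = 0

0


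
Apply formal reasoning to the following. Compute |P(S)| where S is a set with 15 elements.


The power set of a set with n elements has 2^n elements.
|P(S)| = 2^15 = 32768

32768


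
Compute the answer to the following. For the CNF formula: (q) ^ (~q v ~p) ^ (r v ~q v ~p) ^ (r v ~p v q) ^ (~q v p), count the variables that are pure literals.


Check each variable for pure literal status:
p: mixed (not pure)
q: mixed (not pure)
r: pure positive
Pure literal count = 1

1


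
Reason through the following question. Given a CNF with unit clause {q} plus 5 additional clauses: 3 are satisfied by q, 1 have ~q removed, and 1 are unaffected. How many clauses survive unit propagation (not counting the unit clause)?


Satisfied (removed): 3
Shortened (remain): 1
Unchanged (remain): 1
Remaining = 1 + 1 = 2

2


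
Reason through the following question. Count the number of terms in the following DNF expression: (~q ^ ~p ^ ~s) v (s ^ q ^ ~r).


A DNF formula is a disjunction of terms (conjunctions).
Terms are separated by v.
Counting the disjuncts: 2 terms.

2


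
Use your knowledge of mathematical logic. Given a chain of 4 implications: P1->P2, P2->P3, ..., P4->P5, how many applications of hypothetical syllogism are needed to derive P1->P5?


With 4 implications in a chain connecting 5 propositions:
P1->P2, P2->P3, ..., P4->P5
Steps needed = (number of implications) - 1 = 4 - 1 = 3

3


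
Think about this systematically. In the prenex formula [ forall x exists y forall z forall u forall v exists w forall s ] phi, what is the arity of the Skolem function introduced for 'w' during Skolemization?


Quantifier prefix: forall x exists y forall z forall u forall v exists w forall s
'w' is existentially quantified at position 6.
Universal variables preceding it: x, z, u, v
Skolem function arity = 4

4


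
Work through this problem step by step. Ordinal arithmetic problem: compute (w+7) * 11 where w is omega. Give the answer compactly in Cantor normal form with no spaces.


Compute (w+7) * 11.
Ordinal * is associative and left-distributive over +, but NOT commutative; for finite n>1, n*w = w but w*n stays w*n.
(w+7) * 11 = (w+7) repeated 11 times. Each intermediate +7 is absorbed by the following w; only the last survives: w*11+7.
Result = w*11+7

w*11+7
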